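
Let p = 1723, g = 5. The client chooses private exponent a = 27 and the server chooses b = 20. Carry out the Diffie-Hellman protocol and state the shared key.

387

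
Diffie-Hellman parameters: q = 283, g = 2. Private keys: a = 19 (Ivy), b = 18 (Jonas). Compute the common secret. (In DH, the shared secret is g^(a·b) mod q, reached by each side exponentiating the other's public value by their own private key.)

Jonas sends B = g^b mod q = 2^18 mod 283.
2^1 ≡ 2 (mod 283)
2^2 = (2^1)^2 ≡ 2^2 = 4 ≡ 4 (mod 283)
2^4 = (2^2)^2 ≡ 4^2 = 16 ≡ 16 (mod 283)
2^8 = (2^4)^2 ≡ 16^2 = 256 ≡ 256 (mod 283)
2^16 = (2^8)^2 ≡ 256^2 = 65536 ≡ 163 (mod 283)
2^18 = 2^16 · 2^2 ≡ 163 · 4 ≡ 86 (mod 283).
So B = 86. Ivy then computes K = B^a mod q = 86^19 mod 283.
86^1 ≡ 86 (mod 283)
86^2 = (86^1)^2 ≡ 86^2 = 7396 ≡ 38 (mod 283)
86^4 = (86^2)^2 ≡ 38^2 = 1444 ≡ 29 (mod 283)
86^8 = (86^4)^2 ≡ 29^2 = 841 ≡ 275 (mod 283)
86^16 = (86^8)^2 ≡ 275^2 = 75625 ≡ 64 (mod 283)
86^19 = 86^16 · 86^2 · 86^1 ≡ 64 · 38 · 86 ≡ 15 (mod 283).

15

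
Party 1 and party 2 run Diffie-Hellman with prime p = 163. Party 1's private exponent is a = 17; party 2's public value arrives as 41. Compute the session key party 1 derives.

152

Shared key K = 41^17 mod 163.
41^1 ≡ 41 (mod 163)
41^2 = (41^1)^2 ≡ 41^2 = 1681 ≡ 51 (mod 163)
41^4 = (41^2)^2 ≡ 51^2 = 2601 ≡ 156 (mod 163)
41^8 = (41^4)^2 ≡ 156^2 = 24336 ≡ 49 (mod 163)
41^16 = (41^8)^2 ≡ 49^2 = 2401 ≡ 119 (mod 163)
41^17 = 41^16 · 41^1 ≡ 119 · 41 ≡ 152 (mod 163).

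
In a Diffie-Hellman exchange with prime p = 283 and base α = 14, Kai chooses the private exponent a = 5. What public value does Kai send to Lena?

124

Public value = 14^5 mod 283.
14^1 ≡ 14 (mod 283)
14^2 = (14^1)^2 ≡ 14^2 = 196 ≡ 196 (mod 283)
14^4 = (14^2)^2 ≡ 196^2 = 38416 ≡ 211 (mod 283)
14^5 = 14^4 · 14^1 ≡ 211 · 14 ≡ 124 (mod 283).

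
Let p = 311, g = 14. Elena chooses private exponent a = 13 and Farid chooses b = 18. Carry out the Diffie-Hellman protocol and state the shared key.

16

Elena sends A = g^a mod p = 14^13 mod 311.
14^1 ≡ 14 (mod 311)
14^2 = (14^1)^2 ≡ 14^2 = 196 ≡ 196 (mod 311)
14^4 = (14^2)^2 ≡ 196^2 = 38416 ≡ 163 (mod 311)
14^8 = (14^4)^2 ≡ 163^2 = 26569 ≡ 134 (mod 311)
14^13 = 14^8 · 14^4 · 14^1 ≡ 134 · 163 · 14 ≡ 75 (mod 311).
So A = 75. Farid then computes K = A^b mod p = 75^18 mod 311.
75^1 ≡ 75 (mod 311)
75^2 = (75^1)^2 ≡ 75^2 = 5625 ≡ 27 (mod 311)
75^4 = (75^2)^2 ≡ 27^2 = 729 ≡ 107 (mod 311)
75^8 = (75^4)^2 ≡ 107^2 = 11449 ≡ 253 (mod 311)
75^16 = (75^8)^2 ≡ 253^2 = 64009 ≡ 254 (mod 311)
75^18 = 75^16 · 75^2 ≡ 254 · 27 ≡ 16 (mod 311).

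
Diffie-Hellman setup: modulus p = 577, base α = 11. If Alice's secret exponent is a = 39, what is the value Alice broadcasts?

Public value = 11^39 (mod 577).
11^1 ≡ 11 (mod 577)
11^2 = (11^1)^2 ≡ 11^2 = 121 ≡ 121 (mod 577)
11^4 = (11^2)^2 ≡ 121^2 = 14641 ≡ 216 (mod 577)
11^8 = (11^4)^2 ≡ 216^2 = 46656 ≡ 496 (mod 577)
11^16 = (11^8)^2 ≡ 496^2 = 246016 ≡ 214 (mod 577)
11^32 = (11^16)^2 ≡ 214^2 = 45796 ≡ 213 (mod 577)
11^39 = 11^32 · 11^4 · 11^2 · 11^1 ≡ 213 · 216 · 121 · 11 ≡ 215 (mod 577).

215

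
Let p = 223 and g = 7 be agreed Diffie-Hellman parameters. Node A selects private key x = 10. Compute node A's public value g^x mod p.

34

Public value = 7^10 mod 223.
7^1 ≡ 7 (mod 223)
7^2 = (7^1)^2 ≡ 7^2 = 49 ≡ 49 (mod 223)
7^4 = (7^2)^2 ≡ 49^2 = 2401 ≡ 171 (mod 223)
7^8 = (7^4)^2 ≡ 171^2 = 29241 ≡ 28 (mod 223)
7^10 = 7^8 · 7^2 ≡ 28 · 49 ≡ 34 (mod 223).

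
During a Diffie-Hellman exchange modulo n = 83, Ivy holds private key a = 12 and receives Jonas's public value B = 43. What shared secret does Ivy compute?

Shared key K = 43^12 mod 83.
43^1 ≡ 43 (mod 83)
43^2 = (43^1)^2 ≡ 43^2 = 1849 ≡ 23 (mod 83)
43^4 = (43^2)^2 ≡ 23^2 = 529 ≡ 31 (mod 83)
43^8 = (43^4)^2 ≡ 31^2 = 961 ≡ 48 (mod 83)
43^12 = 43^8 · 43^4 ≡ 48 · 31 ≡ 77 (mod 83).

77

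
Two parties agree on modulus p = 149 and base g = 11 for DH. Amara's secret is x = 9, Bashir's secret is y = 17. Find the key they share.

131

Amara sends A = g^x mod p = 11^9 mod 149.
11^1 ≡ 11 (mod 149)
11^2 = (11^1)^2 ≡ 11^2 = 121 ≡ 121 (mod 149)
11^4 = (11^2)^2 ≡ 121^2 = 14641 ≡ 39 (mod 149)
11^8 = (11^4)^2 ≡ 39^2 = 1521 ≡ 31 (mod 149)
11^9 = 11^8 · 11^1 ≡ 31 · 11 ≡ 43 (mod 149).
So A = 43. Bashir then computes K = A^y mod p = 43^17 mod 149.
43^1 ≡ 43 (mod 149)
43^2 = (43^1)^2 ≡ 43^2 = 1849 ≡ 61 (mod 149)
43^4 = (43^2)^2 ≡ 61^2 = 3721 ≡ 145 (mod 149)
43^8 = (43^4)^2 ≡ 145^2 = 21025 ≡ 16 (mod 149)
43^16 = (43^8)^2 ≡ 16^2 = 256 ≡ 107 (mod 149)
43^17 = 43^16 · 43^1 ≡ 107 · 43 ≡ 131 (mod 149).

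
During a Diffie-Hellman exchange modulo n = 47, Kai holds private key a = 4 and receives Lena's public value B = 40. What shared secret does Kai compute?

Shared key K = 40^4 mod 47.
40^1 ≡ 40 (mod 47)
40^2 = (40^1)^2 ≡ 40^2 = 1600 ≡ 2 (mod 47)
40^4 = (40^2)^2 ≡ 2^2 = 4 ≡ 4 (mod 47)

4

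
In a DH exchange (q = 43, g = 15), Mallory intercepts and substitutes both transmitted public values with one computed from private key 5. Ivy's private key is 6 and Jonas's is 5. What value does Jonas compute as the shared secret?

Jonas receives Mallory's public value M = 15^5 mod 43 instead of the honest one.
15^1 ≡ 15 (mod 43)
15^2 = (15^1)^2 ≡ 15^2 = 225 ≡ 10 (mod 43)
15^4 = (15^2)^2 ≡ 10^2 = 100 ≡ 14 (mod 43)
15^5 = 15^4 · 15^1 ≡ 14 · 15 ≡ 38 (mod 43).
So M = 38. Jonas computes K = M^5 mod 43.
38^1 ≡ 38 (mod 43)
38^2 = (38^1)^2 ≡ 38^2 = 1444 ≡ 25 (mod 43)
38^4 = (38^2)^2 ≡ 25^2 = 625 ≡ 23 (mod 43)
38^5 = 38^4 · 38^1 ≡ 23 · 38 ≡ 14 (mod 43).

14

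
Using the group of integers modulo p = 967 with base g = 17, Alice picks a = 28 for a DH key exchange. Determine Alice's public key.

Public value = 17^28 mod 967.
17^1 ≡ 17 (mod 967)
17^2 = (17^1)^2 ≡ 17^2 = 289 ≡ 289 (mod 967)
17^4 = (17^2)^2 ≡ 289^2 = 83521 ≡ 359 (mod 967)
17^8 = (17^4)^2 ≡ 359^2 = 128881 ≡ 270 (mod 967)
17^16 = (17^8)^2 ≡ 270^2 = 72900 ≡ 375 (mod 967)
17^28 = 17^16 · 17^8 · 17^4 ≡ 375 · 270 · 359 ≡ 187 (mod 967).

187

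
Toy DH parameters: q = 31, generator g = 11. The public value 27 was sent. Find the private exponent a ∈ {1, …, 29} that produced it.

Try successive powers of 11 modulo 31:
11^1 ≡ 11
11^2 ≡ 28
11^3 ≡ 29
11^4 ≡ 9
11^5 ≡ 6
11^6 ≡ 4
11^7 ≡ 13
11^8 ≡ 19
11^9 ≡ 23
11^10 ≡ 5
11^11 ≡ 24
11^12 ≡ 16
11^13 ≡ 21
11^14 ≡ 14
11^15 ≡ 30
11^16 ≡ 20
11^17 ≡ 3
11^18 ≡ 2
11^19 ≡ 22
11^20 ≡ 25
11^21 ≡ 27
Found: a = 21.

21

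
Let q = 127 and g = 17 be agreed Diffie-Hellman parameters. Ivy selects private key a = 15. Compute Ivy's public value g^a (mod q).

100

Public value = 17^15 (mod 127).
17^1 ≡ 17 (mod 127)
17^2 = (17^1)^2 ≡ 17^2 = 289 ≡ 35 (mod 127)
17^4 = (17^2)^2 ≡ 35^2 = 1225 ≡ 82 (mod 127)
17^8 = (17^4)^2 ≡ 82^2 = 6724 ≡ 120 (mod 127)
17^15 = 17^8 · 17^4 · 17^2 · 17^1 ≡ 120 · 82 · 35 · 17 ≡ 100 (mod 127).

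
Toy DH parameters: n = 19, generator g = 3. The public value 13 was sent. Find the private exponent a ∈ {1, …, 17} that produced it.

Try successive powers of 3 modulo 19:
3^1 ≡ 3
3^2 ≡ 9
3^3 ≡ 8
3^4 ≡ 5
3^5 ≡ 15
3^6 ≡ 7
3^7 ≡ 2
3^8 ≡ 6
3^9 ≡ 18
3^10 ≡ 16
3^11 ≡ 10
3^12 ≡ 11
3^13 ≡ 14
3^14 ≡ 4
3^15 ≡ 12
3^16 ≡ 17
3^17 ≡ 13
Found: a = 17.

17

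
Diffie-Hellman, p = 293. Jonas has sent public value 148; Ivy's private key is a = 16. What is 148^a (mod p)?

Shared key K = 148^16 mod 293.
148^1 ≡ 148 (mod 293)
148^2 = (148^1)^2 ≡ 148^2 = 21904 ≡ 222 (mod 293)
148^4 = (148^2)^2 ≡ 222^2 = 49284 ≡ 60 (mod 293)
148^8 = (148^4)^2 ≡ 60^2 = 3600 ≡ 84 (mod 293)
148^16 = (148^8)^2 ≡ 84^2 = 7056 ≡ 24 (mod 293)

24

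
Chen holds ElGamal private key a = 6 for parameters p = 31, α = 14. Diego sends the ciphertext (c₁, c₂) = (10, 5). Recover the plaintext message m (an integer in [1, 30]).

18

Shared mask s = c₁^a mod p = 10^6 mod 31.
10^1 ≡ 10 (mod 31)
10^2 = (10^1)^2 ≡ 10^2 = 100 ≡ 7 (mod 31)
10^4 = (10^2)^2 ≡ 7^2 = 49 ≡ 18 (mod 31)
10^6 = 10^4 · 10^2 ≡ 18 · 7 ≡ 2 (mod 31).
So s = 2; s⁻¹ ≡ 16 (mod 31).
m = c₂ · s⁻¹ mod 31 = 5 · 16 mod 31 = 18.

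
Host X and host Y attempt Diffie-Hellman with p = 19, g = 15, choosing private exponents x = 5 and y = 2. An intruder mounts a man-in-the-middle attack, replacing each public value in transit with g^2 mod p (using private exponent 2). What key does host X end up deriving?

4

Host X receives an intruder's public value M = 15^2 mod 19 instead of the honest one.
15^1 ≡ 15 (mod 19)
15^2 = (15^1)^2 ≡ 15^2 = 225 ≡ 16 (mod 19)
So M = 16. Host X computes K = M^5 mod 19.
16^1 ≡ 16 (mod 19)
16^2 = (16^1)^2 ≡ 16^2 = 256 ≡ 9 (mod 19)
16^4 = (16^2)^2 ≡ 9^2 = 81 ≡ 5 (mod 19)
16^5 = 16^4 · 16^1 ≡ 5 · 16 ≡ 4 (mod 19).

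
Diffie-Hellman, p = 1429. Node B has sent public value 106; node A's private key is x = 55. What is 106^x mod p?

1262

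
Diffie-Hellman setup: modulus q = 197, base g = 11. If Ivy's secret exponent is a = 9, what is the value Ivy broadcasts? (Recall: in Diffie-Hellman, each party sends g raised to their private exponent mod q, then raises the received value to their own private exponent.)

Public value = 11^9 (mod 197).
11^1 ≡ 11 (mod 197)
11^2 = (11^1)^2 ≡ 11^2 = 121 ≡ 121 (mod 197)
11^4 = (11^2)^2 ≡ 121^2 = 14641 ≡ 63 (mod 197)
11^8 = (11^4)^2 ≡ 63^2 = 3969 ≡ 29 (mod 197)
11^9 = 11^8 · 11^1 ≡ 29 · 11 ≡ 122 (mod 197).

122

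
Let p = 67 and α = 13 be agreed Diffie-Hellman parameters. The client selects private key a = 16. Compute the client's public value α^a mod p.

Public value = 13^16 mod 67.
13^1 ≡ 13 (mod 67)
13^2 = (13^1)^2 ≡ 13^2 = 169 ≡ 35 (mod 67)
13^4 = (13^2)^2 ≡ 35^2 = 1225 ≡ 19 (mod 67)
13^8 = (13^4)^2 ≡ 19^2 = 361 ≡ 26 (mod 67)
13^16 = (13^8)^2 ≡ 26^2 = 676 ≡ 6 (mod 67)

6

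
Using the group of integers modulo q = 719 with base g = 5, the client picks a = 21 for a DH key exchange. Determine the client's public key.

678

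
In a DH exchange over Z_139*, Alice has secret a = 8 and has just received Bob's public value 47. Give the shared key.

29

Shared key K = 47^8 mod 139.
47^1 ≡ 47 (mod 139)
47^2 = (47^1)^2 ≡ 47^2 = 2209 ≡ 124 (mod 139)
47^4 = (47^2)^2 ≡ 124^2 = 15376 ≡ 86 (mod 139)
47^8 = (47^4)^2 ≡ 86^2 = 7396 ≡ 29 (mod 139)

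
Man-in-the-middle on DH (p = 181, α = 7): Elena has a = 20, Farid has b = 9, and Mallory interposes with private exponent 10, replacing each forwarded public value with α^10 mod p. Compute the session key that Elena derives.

Elena receives Mallory's public value M = 7^10 mod 181 instead of the honest one.
7^1 ≡ 7 (mod 181)
7^2 = (7^1)^2 ≡ 7^2 = 49 ≡ 49 (mod 181)
7^4 = (7^2)^2 ≡ 49^2 = 2401 ≡ 48 (mod 181)
7^8 = (7^4)^2 ≡ 48^2 = 2304 ≡ 132 (mod 181)
7^10 = 7^8 · 7^2 ≡ 132 · 49 ≡ 133 (mod 181).
So M = 133. Elena computes K = M^20 mod 181.
133^1 ≡ 133 (mod 181)
133^2 = (133^1)^2 ≡ 133^2 = 17689 ≡ 132 (mod 181)
133^4 = (133^2)^2 ≡ 132^2 = 17424 ≡ 48 (mod 181)
133^8 = (133^4)^2 ≡ 48^2 = 2304 ≡ 132 (mod 181)
133^16 = (133^8)^2 ≡ 132^2 = 17424 ≡ 48 (mod 181)
133^20 = 133^16 · 133^4 ≡ 48 · 48 ≡ 132 (mod 181).

132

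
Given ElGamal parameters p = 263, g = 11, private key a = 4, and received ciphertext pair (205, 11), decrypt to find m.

Shared mask s = c₁^a mod p = 205^4 mod 263.
205^1 ≡ 205 (mod 263)
205^2 = (205^1)^2 ≡ 205^2 = 42025 ≡ 208 (mod 263)
205^4 = (205^2)^2 ≡ 208^2 = 43264 ≡ 132 (mod 263)
So s = 132; s⁻¹ ≡ 2 (mod 263).
m = c₂ · s⁻¹ mod 263 = 11 · 2 mod 263 = 22.

22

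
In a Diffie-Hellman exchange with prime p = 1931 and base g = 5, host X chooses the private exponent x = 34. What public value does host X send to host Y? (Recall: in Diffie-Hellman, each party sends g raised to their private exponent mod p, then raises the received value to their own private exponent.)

1144

Public value = 5^34 mod 1931.
5^1 ≡ 5 (mod 1931)
5^2 = (5^1)^2 ≡ 5^2 = 25 ≡ 25 (mod 1931)
5^4 = (5^2)^2 ≡ 25^2 = 625 ≡ 625 (mod 1931)
5^8 = (5^4)^2 ≡ 625^2 = 390625 ≡ 563 (mod 1931)
5^16 = (5^8)^2 ≡ 563^2 = 316969 ≡ 285 (mod 1931)
5^32 = (5^16)^2 ≡ 285^2 = 81225 ≡ 123 (mod 1931)
5^34 = 5^32 · 5^2 ≡ 123 · 25 ≡ 1144 (mod 1931).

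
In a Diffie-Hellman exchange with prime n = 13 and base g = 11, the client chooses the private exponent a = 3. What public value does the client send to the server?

5

Public value = 11^3 mod 13.
11^1 ≡ 11 (mod 13)
11^2 = (11^1)^2 ≡ 11^2 = 121 ≡ 4 (mod 13)
11^3 = 11^2 · 11^1 ≡ 4 · 11 ≡ 5 (mod 13).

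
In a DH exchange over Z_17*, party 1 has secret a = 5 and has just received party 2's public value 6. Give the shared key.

7

Shared key K = 6^5 mod 17.
6^1 ≡ 6 (mod 17)
6^2 = (6^1)^2 ≡ 6^2 = 36 ≡ 2 (mod 17)
6^4 = (6^2)^2 ≡ 2^2 = 4 ≡ 4 (mod 17)
6^5 = 6^4 · 6^1 ≡ 4 · 6 ≡ 7 (mod 17).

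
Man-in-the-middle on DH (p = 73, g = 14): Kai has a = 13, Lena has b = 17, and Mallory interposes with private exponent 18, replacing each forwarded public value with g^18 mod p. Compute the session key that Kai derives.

27

Kai receives Mallory's public value M = 14^18 mod 73 instead of the honest one.
14^1 ≡ 14 (mod 73)
14^2 = (14^1)^2 ≡ 14^2 = 196 ≡ 50 (mod 73)
14^4 = (14^2)^2 ≡ 50^2 = 2500 ≡ 18 (mod 73)
14^8 = (14^4)^2 ≡ 18^2 = 324 ≡ 32 (mod 73)
14^16 = (14^8)^2 ≡ 32^2 = 1024 ≡ 2 (mod 73)
14^18 = 14^16 · 14^2 ≡ 2 · 50 ≡ 27 (mod 73).
So M = 27. Kai computes K = M^13 mod 73.
27^1 ≡ 27 (mod 73)
27^2 = (27^1)^2 ≡ 27^2 = 729 ≡ 72 (mod 73)
27^4 = (27^2)^2 ≡ 72^2 = 5184 ≡ 1 (mod 73)
27^8 = (27^4)^2 ≡ 1^2 = 1 ≡ 1 (mod 73)
27^13 = 27^8 · 27^4 · 27^1 ≡ 1 · 1 · 27 ≡ 27 (mod 73).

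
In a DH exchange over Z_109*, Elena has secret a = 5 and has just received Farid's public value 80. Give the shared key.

35

Shared key K = 80^5 mod 109.
80^1 ≡ 80 (mod 109)
80^2 = (80^1)^2 ≡ 80^2 = 6400 ≡ 78 (mod 109)
80^4 = (80^2)^2 ≡ 78^2 = 6084 ≡ 89 (mod 109)
80^5 = 80^4 · 80^1 ≡ 89 · 80 ≡ 35 (mod 109).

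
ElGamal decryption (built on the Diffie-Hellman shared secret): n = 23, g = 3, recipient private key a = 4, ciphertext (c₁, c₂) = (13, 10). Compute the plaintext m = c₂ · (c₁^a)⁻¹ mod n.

Shared mask s = c₁^a mod n = 13^4 mod 23.
13^1 ≡ 13 (mod 23)
13^2 = (13^1)^2 ≡ 13^2 = 169 ≡ 8 (mod 23)
13^4 = (13^2)^2 ≡ 8^2 = 64 ≡ 18 (mod 23)
So s = 18; s⁻¹ ≡ 9 (mod 23).
m = c₂ · s⁻¹ mod 23 = 10 · 9 mod 23 = 21.

21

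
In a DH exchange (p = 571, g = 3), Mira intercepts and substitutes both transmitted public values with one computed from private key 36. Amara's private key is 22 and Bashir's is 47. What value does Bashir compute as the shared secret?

377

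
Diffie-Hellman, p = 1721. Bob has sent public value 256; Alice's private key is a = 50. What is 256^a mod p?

Shared key K = 256^50 mod 1721.
256^1 ≡ 256 (mod 1721)
256^2 = (256^1)^2 ≡ 256^2 = 65536 ≡ 138 (mod 1721)
256^4 = (256^2)^2 ≡ 138^2 = 19044 ≡ 113 (mod 1721)
256^8 = (256^4)^2 ≡ 113^2 = 12769 ≡ 722 (mod 1721)
256^16 = (256^8)^2 ≡ 722^2 = 521284 ≡ 1542 (mod 1721)
256^32 = (256^16)^2 ≡ 1542^2 = 2377764 ≡ 1063 (mod 1721)
256^50 = 256^32 · 256^16 · 256^2 ≡ 1063 · 1542 · 138 ≡ 792 (mod 1721).

792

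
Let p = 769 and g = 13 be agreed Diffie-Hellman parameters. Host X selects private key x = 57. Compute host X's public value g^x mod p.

Public value = 13^57 mod 769.
13^1 ≡ 13 (mod 769)
13^2 = (13^1)^2 ≡ 13^2 = 169 ≡ 169 (mod 769)
13^4 = (13^2)^2 ≡ 169^2 = 28561 ≡ 108 (mod 769)
13^8 = (13^4)^2 ≡ 108^2 = 11664 ≡ 129 (mod 769)
13^16 = (13^8)^2 ≡ 129^2 = 16641 ≡ 492 (mod 769)
13^32 = (13^16)^2 ≡ 492^2 = 242064 ≡ 598 (mod 769)
13^57 = 13^32 · 13^16 · 13^8 · 13^1 ≡ 598 · 492 · 129 · 13 ≡ 604 (mod 769).

604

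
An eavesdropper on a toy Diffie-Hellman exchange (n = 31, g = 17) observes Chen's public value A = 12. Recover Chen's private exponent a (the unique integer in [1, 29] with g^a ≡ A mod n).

7

Try successive powers of 17 modulo 31:
17^1 ≡ 17
17^2 ≡ 10
17^3 ≡ 15
17^4 ≡ 7
17^5 ≡ 26
17^6 ≡ 8
17^7 ≡ 12
Found: a = 7.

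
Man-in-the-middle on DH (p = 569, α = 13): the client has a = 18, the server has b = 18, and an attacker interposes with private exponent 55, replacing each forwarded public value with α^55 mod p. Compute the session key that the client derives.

41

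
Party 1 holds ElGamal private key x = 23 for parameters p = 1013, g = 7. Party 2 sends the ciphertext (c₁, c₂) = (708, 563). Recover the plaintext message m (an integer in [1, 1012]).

Shared mask s = c₁^x mod p = 708^23 mod 1013.
708^1 ≡ 708 (mod 1013)
708^2 = (708^1)^2 ≡ 708^2 = 501264 ≡ 842 (mod 1013)
708^4 = (708^2)^2 ≡ 842^2 = 708964 ≡ 877 (mod 1013)
708^8 = (708^4)^2 ≡ 877^2 = 769129 ≡ 262 (mod 1013)
708^16 = (708^8)^2 ≡ 262^2 = 68644 ≡ 773 (mod 1013)
708^23 = 708^16 · 708^4 · 708^2 · 708^1 ≡ 773 · 877 · 842 · 708 ≡ 804 (mod 1013).
So s = 804; s⁻¹ ≡ 538 (mod 1013).
m = c₂ · s⁻¹ mod 1013 = 563 · 538 mod 1013 = 7.

7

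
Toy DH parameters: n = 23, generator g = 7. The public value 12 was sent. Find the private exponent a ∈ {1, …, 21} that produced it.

8

Try successive powers of 7 modulo 23:
7^1 ≡ 7
7^2 ≡ 3
7^3 ≡ 21
7^4 ≡ 9
7^5 ≡ 17
7^6 ≡ 4
7^7 ≡ 5
7^8 ≡ 12
Found: a = 8.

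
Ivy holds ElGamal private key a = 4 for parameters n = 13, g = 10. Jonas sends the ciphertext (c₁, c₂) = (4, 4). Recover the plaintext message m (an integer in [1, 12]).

12

Shared mask s = c₁^a mod n = 4^4 mod 13.
4^1 ≡ 4 (mod 13)
4^2 = (4^1)^2 ≡ 4^2 = 16 ≡ 3 (mod 13)
4^4 = (4^2)^2 ≡ 3^2 = 9 ≡ 9 (mod 13)
So s = 9; s⁻¹ ≡ 3 (mod 13).
m = c₂ · s⁻¹ mod 13 = 4 · 3 mod 13 = 12.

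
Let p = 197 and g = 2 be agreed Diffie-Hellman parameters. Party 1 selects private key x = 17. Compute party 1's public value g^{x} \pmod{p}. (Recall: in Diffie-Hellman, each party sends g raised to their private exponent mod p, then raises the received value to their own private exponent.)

67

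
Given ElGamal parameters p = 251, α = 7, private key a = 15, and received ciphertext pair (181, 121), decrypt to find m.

Shared mask s = c₁^a mod p = 181^15 mod 251.
181^1 ≡ 181 (mod 251)
181^2 = (181^1)^2 ≡ 181^2 = 32761 ≡ 131 (mod 251)
181^4 = (181^2)^2 ≡ 131^2 = 17161 ≡ 93 (mod 251)
181^8 = (181^4)^2 ≡ 93^2 = 8649 ≡ 115 (mod 251)
181^15 = 181^8 · 181^4 · 181^2 · 181^1 ≡ 115 · 93 · 131 · 181 ≡ 80 (mod 251).
So s = 80; s⁻¹ ≡ 91 (mod 251).
m = c₂ · s⁻¹ mod 251 = 121 · 91 mod 251 = 218.

218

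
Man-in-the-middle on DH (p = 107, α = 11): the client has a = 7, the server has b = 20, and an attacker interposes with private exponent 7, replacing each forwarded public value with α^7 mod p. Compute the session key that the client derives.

The client receives an attacker's public value M = 11^7 mod 107 instead of the honest one.
11^1 ≡ 11 (mod 107)
11^2 = (11^1)^2 ≡ 11^2 = 121 ≡ 14 (mod 107)
11^4 = (11^2)^2 ≡ 14^2 = 196 ≡ 89 (mod 107)
11^7 = 11^4 · 11^2 · 11^1 ≡ 89 · 14 · 11 ≡ 10 (mod 107).
So M = 10. The client computes K = M^7 mod 107.
10^1 ≡ 10 (mod 107)
10^2 = (10^1)^2 ≡ 10^2 = 100 ≡ 100 (mod 107)
10^4 = (10^2)^2 ≡ 100^2 = 10000 ≡ 49 (mod 107)
10^7 = 10^4 · 10^2 · 10^1 ≡ 49 · 100 · 10 ≡ 101 (mod 107).

101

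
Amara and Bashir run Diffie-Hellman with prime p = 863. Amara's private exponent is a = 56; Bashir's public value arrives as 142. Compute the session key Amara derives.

Shared key K = 142^56 mod 863.
142^1 ≡ 142 (mod 863)
142^2 = (142^1)^2 ≡ 142^2 = 20164 ≡ 315 (mod 863)
142^4 = (142^2)^2 ≡ 315^2 = 99225 ≡ 843 (mod 863)
142^8 = (142^4)^2 ≡ 843^2 = 710649 ≡ 400 (mod 863)
142^16 = (142^8)^2 ≡ 400^2 = 160000 ≡ 345 (mod 863)
142^32 = (142^16)^2 ≡ 345^2 = 119025 ≡ 794 (mod 863)
142^56 = 142^32 · 142^16 · 142^8 ≡ 794 · 345 · 400 ≡ 342 (mod 863).

342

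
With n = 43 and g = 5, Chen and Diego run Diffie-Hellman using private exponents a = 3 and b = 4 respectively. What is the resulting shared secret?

41

Diego sends B = g^b mod n = 5^4 mod 43.
5^1 ≡ 5 (mod 43)
5^2 = (5^1)^2 ≡ 5^2 = 25 ≡ 25 (mod 43)
5^4 = (5^2)^2 ≡ 25^2 = 625 ≡ 23 (mod 43)
So B = 23. Chen then computes K = B^a mod n = 23^3 mod 43.
23^1 ≡ 23 (mod 43)
23^2 = (23^1)^2 ≡ 23^2 = 529 ≡ 13 (mod 43)
23^3 = 23^2 · 23^1 ≡ 13 · 23 ≡ 41 (mod 43).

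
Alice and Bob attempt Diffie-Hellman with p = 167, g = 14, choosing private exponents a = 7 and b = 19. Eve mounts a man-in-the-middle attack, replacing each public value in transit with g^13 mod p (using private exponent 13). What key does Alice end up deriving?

Alice receives Eve's public value M = 14^13 mod 167 instead of the honest one.
14^1 ≡ 14 (mod 167)
14^2 = (14^1)^2 ≡ 14^2 = 196 ≡ 29 (mod 167)
14^4 = (14^2)^2 ≡ 29^2 = 841 ≡ 6 (mod 167)
14^8 = (14^4)^2 ≡ 6^2 = 36 ≡ 36 (mod 167)
14^13 = 14^8 · 14^4 · 14^1 ≡ 36 · 6 · 14 ≡ 18 (mod 167).
So M = 18. Alice computes K = M^7 mod 167.
18^1 ≡ 18 (mod 167)
18^2 = (18^1)^2 ≡ 18^2 = 324 ≡ 157 (mod 167)
18^4 = (18^2)^2 ≡ 157^2 = 24649 ≡ 100 (mod 167)
18^7 = 18^4 · 18^2 · 18^1 ≡ 100 · 157 · 18 ≡ 36 (mod 167).

36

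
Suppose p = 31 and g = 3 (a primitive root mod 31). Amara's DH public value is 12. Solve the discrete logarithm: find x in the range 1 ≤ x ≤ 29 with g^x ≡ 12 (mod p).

19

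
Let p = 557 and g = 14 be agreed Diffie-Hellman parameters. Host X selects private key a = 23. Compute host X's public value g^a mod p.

Public value = 14^23 mod 557.
14^1 ≡ 14 (mod 557)
14^2 = (14^1)^2 ≡ 14^2 = 196 ≡ 196 (mod 557)
14^4 = (14^2)^2 ≡ 196^2 = 38416 ≡ 540 (mod 557)
14^8 = (14^4)^2 ≡ 540^2 = 291600 ≡ 289 (mod 557)
14^16 = (14^8)^2 ≡ 289^2 = 83521 ≡ 528 (mod 557)
14^23 = 14^16 · 14^4 · 14^2 · 14^1 ≡ 528 · 540 · 196 · 14 ≡ 396 (mod 557).

396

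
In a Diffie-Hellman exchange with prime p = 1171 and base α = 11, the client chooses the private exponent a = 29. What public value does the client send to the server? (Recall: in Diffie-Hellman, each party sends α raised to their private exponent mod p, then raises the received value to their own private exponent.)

376

Public value = 11^29 mod 1171.
11^1 ≡ 11 (mod 1171)
11^2 = (11^1)^2 ≡ 11^2 = 121 ≡ 121 (mod 1171)
11^4 = (11^2)^2 ≡ 121^2 = 14641 ≡ 589 (mod 1171)
11^8 = (11^4)^2 ≡ 589^2 = 346921 ≡ 305 (mod 1171)
11^16 = (11^8)^2 ≡ 305^2 = 93025 ≡ 516 (mod 1171)
11^29 = 11^16 · 11^8 · 11^4 · 11^1 ≡ 516 · 305 · 589 · 11 ≡ 376 (mod 1171).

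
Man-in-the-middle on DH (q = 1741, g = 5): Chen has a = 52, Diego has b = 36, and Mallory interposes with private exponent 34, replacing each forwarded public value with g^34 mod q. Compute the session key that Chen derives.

975

Chen receives Mallory's public value M = 5^34 mod 1741 instead of the honest one.
5^1 ≡ 5 (mod 1741)
5^2 = (5^1)^2 ≡ 5^2 = 25 ≡ 25 (mod 1741)
5^4 = (5^2)^2 ≡ 25^2 = 625 ≡ 625 (mod 1741)
5^8 = (5^4)^2 ≡ 625^2 = 390625 ≡ 641 (mod 1741)
5^16 = (5^8)^2 ≡ 641^2 = 410881 ≡ 5 (mod 1741)
5^32 = (5^16)^2 ≡ 5^2 = 25 ≡ 25 (mod 1741)
5^34 = 5^32 · 5^2 ≡ 25 · 25 ≡ 625 (mod 1741).
So M = 625. Chen computes K = M^52 mod 1741.
625^1 ≡ 625 (mod 1741)
625^2 = (625^1)^2 ≡ 625^2 = 390625 ≡ 641 (mod 1741)
625^4 = (625^2)^2 ≡ 641^2 = 410881 ≡ 5 (mod 1741)
625^8 = (625^4)^2 ≡ 5^2 = 25 ≡ 25 (mod 1741)
625^16 = (625^8)^2 ≡ 25^2 = 625 ≡ 625 (mod 1741)
625^32 = (625^16)^2 ≡ 625^2 = 390625 ≡ 641 (mod 1741)
625^52 = 625^32 · 625^16 · 625^4 ≡ 641 · 625 · 5 ≡ 975 (mod 1741).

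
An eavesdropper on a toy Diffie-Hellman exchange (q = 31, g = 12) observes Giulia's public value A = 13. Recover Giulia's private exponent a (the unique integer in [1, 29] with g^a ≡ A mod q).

29

Try successive powers of 12 modulo 31:
12^1 ≡ 12
12^2 ≡ 20
12^3 ≡ 23
12^4 ≡ 28
12^5 ≡ 26
12^6 ≡ 2
12^7 ≡ 24
12^8 ≡ 9
12^9 ≡ 15
12^10 ≡ 25
12^11 ≡ 21
12^12 ≡ 4
12^13 ≡ 17
12^14 ≡ 18
12^15 ≡ 30
12^16 ≡ 19
12^17 ≡ 11
12^18 ≡ 8
12^19 ≡ 3
12^20 ≡ 5
12^21 ≡ 29
12^22 ≡ 7
12^23 ≡ 22
12^24 ≡ 16
12^25 ≡ 6
12^26 ≡ 10
12^27 ≡ 27
12^28 ≡ 14
12^29 ≡ 13
Found: a = 29.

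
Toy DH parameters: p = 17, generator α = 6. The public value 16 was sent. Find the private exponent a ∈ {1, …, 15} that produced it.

8

Try successive powers of 6 modulo 17:
6^1 ≡ 6
6^2 ≡ 2
6^3 ≡ 12
6^4 ≡ 4
6^5 ≡ 7
6^6 ≡ 8
6^7 ≡ 14
6^8 ≡ 16
Found: a = 8.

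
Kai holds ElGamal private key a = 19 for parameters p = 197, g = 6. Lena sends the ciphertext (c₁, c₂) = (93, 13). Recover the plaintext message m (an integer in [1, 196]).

Shared mask s = c₁^a mod p = 93^19 mod 197.
93^1 ≡ 93 (mod 197)
93^2 = (93^1)^2 ≡ 93^2 = 8649 ≡ 178 (mod 197)
93^4 = (93^2)^2 ≡ 178^2 = 31684 ≡ 164 (mod 197)
93^8 = (93^4)^2 ≡ 164^2 = 26896 ≡ 104 (mod 197)
93^16 = (93^8)^2 ≡ 104^2 = 10816 ≡ 178 (mod 197)
93^19 = 93^16 · 93^2 · 93^1 ≡ 178 · 178 · 93 ≡ 83 (mod 197).
So s = 83; s⁻¹ ≡ 19 (mod 197).
m = c₂ · s⁻¹ mod 197 = 13 · 19 mod 197 = 50.

50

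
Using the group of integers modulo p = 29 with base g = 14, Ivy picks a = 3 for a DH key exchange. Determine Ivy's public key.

18

Public value = 14^3 mod 29.
14^1 ≡ 14 (mod 29)
14^2 = (14^1)^2 ≡ 14^2 = 196 ≡ 22 (mod 29)
14^3 = 14^2 · 14^1 ≡ 22 · 14 ≡ 18 (mod 29).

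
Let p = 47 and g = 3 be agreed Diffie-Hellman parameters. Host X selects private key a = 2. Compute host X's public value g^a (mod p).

Public value = 3^2 (mod 47).
3^1 ≡ 3 (mod 47)
3^2 = (3^1)^2 ≡ 3^2 = 9 ≡ 9 (mod 47)

9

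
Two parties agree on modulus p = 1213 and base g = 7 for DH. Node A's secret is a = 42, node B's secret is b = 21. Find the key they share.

Node B sends B = g^b mod p = 7^21 mod 1213.
7^1 ≡ 7 (mod 1213)
7^2 = (7^1)^2 ≡ 7^2 = 49 ≡ 49 (mod 1213)
7^4 = (7^2)^2 ≡ 49^2 = 2401 ≡ 1188 (mod 1213)
7^8 = (7^4)^2 ≡ 1188^2 = 1411344 ≡ 625 (mod 1213)
7^16 = (7^8)^2 ≡ 625^2 = 390625 ≡ 39 (mod 1213)
7^21 = 7^16 · 7^4 · 7^1 ≡ 39 · 1188 · 7 ≡ 453 (mod 1213).
So B = 453. Node A then computes K = B^a mod p = 453^42 mod 1213.
453^1 ≡ 453 (mod 1213)
453^2 = (453^1)^2 ≡ 453^2 = 205209 ≡ 212 (mod 1213)
453^4 = (453^2)^2 ≡ 212^2 = 44944 ≡ 63 (mod 1213)
453^8 = (453^4)^2 ≡ 63^2 = 3969 ≡ 330 (mod 1213)
453^16 = (453^8)^2 ≡ 330^2 = 108900 ≡ 943 (mod 1213)
453^32 = (453^16)^2 ≡ 943^2 = 889249 ≡ 120 (mod 1213)
453^42 = 453^32 · 453^8 · 453^2 ≡ 120 · 330 · 212 ≡ 27 (mod 1213).

27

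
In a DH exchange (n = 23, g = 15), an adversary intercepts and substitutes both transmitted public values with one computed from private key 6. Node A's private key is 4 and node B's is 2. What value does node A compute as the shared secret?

18

Node A receives an adversary's public value M = 15^6 mod 23 instead of the honest one.
15^1 ≡ 15 (mod 23)
15^2 = (15^1)^2 ≡ 15^2 = 225 ≡ 18 (mod 23)
15^4 = (15^2)^2 ≡ 18^2 = 324 ≡ 2 (mod 23)
15^6 = 15^4 · 15^2 ≡ 2 · 18 ≡ 13 (mod 23).
So M = 13. Node A computes K = M^4 mod 23.
13^1 ≡ 13 (mod 23)
13^2 = (13^1)^2 ≡ 13^2 = 169 ≡ 8 (mod 23)
13^4 = (13^2)^2 ≡ 8^2 = 64 ≡ 18 (mod 23)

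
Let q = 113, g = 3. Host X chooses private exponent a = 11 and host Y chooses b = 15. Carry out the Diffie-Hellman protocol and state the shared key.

46

Host X sends A = g^a mod q = 3^11 mod 113.
3^1 ≡ 3 (mod 113)
3^2 = (3^1)^2 ≡ 3^2 = 9 ≡ 9 (mod 113)
3^4 = (3^2)^2 ≡ 9^2 = 81 ≡ 81 (mod 113)
3^8 = (3^4)^2 ≡ 81^2 = 6561 ≡ 7 (mod 113)
3^11 = 3^8 · 3^2 · 3^1 ≡ 7 · 9 · 3 ≡ 76 (mod 113).
So A = 76. Host Y then computes K = A^b mod q = 76^15 mod 113.
76^1 ≡ 76 (mod 113)
76^2 = (76^1)^2 ≡ 76^2 = 5776 ≡ 13 (mod 113)
76^4 = (76^2)^2 ≡ 13^2 = 169 ≡ 56 (mod 113)
76^8 = (76^4)^2 ≡ 56^2 = 3136 ≡ 85 (mod 113)
76^15 = 76^8 · 76^4 · 76^2 · 76^1 ≡ 85 · 56 · 13 · 76 ≡ 46 (mod 113).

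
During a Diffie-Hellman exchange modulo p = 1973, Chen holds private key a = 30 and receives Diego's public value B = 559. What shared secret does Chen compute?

Shared key K = 559^30 mod 1973.
559^1 ≡ 559 (mod 1973)
559^2 = (559^1)^2 ≡ 559^2 = 312481 ≡ 747 (mod 1973)
559^4 = (559^2)^2 ≡ 747^2 = 558009 ≡ 1623 (mod 1973)
559^8 = (559^4)^2 ≡ 1623^2 = 2634129 ≡ 174 (mod 1973)
559^16 = (559^8)^2 ≡ 174^2 = 30276 ≡ 681 (mod 1973)
559^30 = 559^16 · 559^8 · 559^4 · 559^2 ≡ 681 · 174 · 1623 · 747 ≡ 811 (mod 1973).

811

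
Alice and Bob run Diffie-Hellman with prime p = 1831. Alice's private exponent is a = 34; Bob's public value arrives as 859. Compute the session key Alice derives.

1394

Shared key K = 859^34 mod 1831.
859^1 ≡ 859 (mod 1831)
859^2 = (859^1)^2 ≡ 859^2 = 737881 ≡ 1819 (mod 1831)
859^4 = (859^2)^2 ≡ 1819^2 = 3308761 ≡ 144 (mod 1831)
859^8 = (859^4)^2 ≡ 144^2 = 20736 ≡ 595 (mod 1831)
859^16 = (859^8)^2 ≡ 595^2 = 354025 ≡ 642 (mod 1831)
859^32 = (859^16)^2 ≡ 642^2 = 412164 ≡ 189 (mod 1831)
859^34 = 859^32 · 859^2 ≡ 189 · 1819 ≡ 1394 (mod 1831).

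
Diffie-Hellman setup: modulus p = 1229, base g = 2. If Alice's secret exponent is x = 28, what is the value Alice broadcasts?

Public value = 2^28 mod 1229.
2^1 ≡ 2 (mod 1229)
2^2 = (2^1)^2 ≡ 2^2 = 4 ≡ 4 (mod 1229)
2^4 = (2^2)^2 ≡ 4^2 = 16 ≡ 16 (mod 1229)
2^8 = (2^4)^2 ≡ 16^2 = 256 ≡ 256 (mod 1229)
2^16 = (2^8)^2 ≡ 256^2 = 65536 ≡ 399 (mod 1229)
2^28 = 2^16 · 2^8 · 2^4 ≡ 399 · 256 · 16 ≡ 963 (mod 1229).

963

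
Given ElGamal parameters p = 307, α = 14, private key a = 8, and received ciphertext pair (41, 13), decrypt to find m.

34

Shared mask s = c₁^a mod p = 41^8 mod 307.
41^1 ≡ 41 (mod 307)
41^2 = (41^1)^2 ≡ 41^2 = 1681 ≡ 146 (mod 307)
41^4 = (41^2)^2 ≡ 146^2 = 21316 ≡ 133 (mod 307)
41^8 = (41^4)^2 ≡ 133^2 = 17689 ≡ 190 (mod 307)
So s = 190; s⁻¹ ≡ 286 (mod 307).
m = c₂ · s⁻¹ mod 307 = 13 · 286 mod 307 = 34.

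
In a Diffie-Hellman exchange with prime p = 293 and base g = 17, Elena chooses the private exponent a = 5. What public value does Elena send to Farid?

272

Public value = 17^5 mod 293.
17^1 ≡ 17 (mod 293)
17^2 = (17^1)^2 ≡ 17^2 = 289 ≡ 289 (mod 293)
17^4 = (17^2)^2 ≡ 289^2 = 83521 ≡ 16 (mod 293)
17^5 = 17^4 · 17^1 ≡ 16 · 17 ≡ 272 (mod 293).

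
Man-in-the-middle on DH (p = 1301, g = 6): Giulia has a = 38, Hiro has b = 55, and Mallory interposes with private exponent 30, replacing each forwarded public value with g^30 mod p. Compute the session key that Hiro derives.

78

Hiro receives Mallory's public value M = 6^30 mod 1301 instead of the honest one.
6^1 ≡ 6 (mod 1301)
6^2 = (6^1)^2 ≡ 6^2 = 36 ≡ 36 (mod 1301)
6^4 = (6^2)^2 ≡ 36^2 = 1296 ≡ 1296 (mod 1301)
6^8 = (6^4)^2 ≡ 1296^2 = 1679616 ≡ 25 (mod 1301)
6^16 = (6^8)^2 ≡ 25^2 = 625 ≡ 625 (mod 1301)
6^30 = 6^16 · 6^8 · 6^4 · 6^2 ≡ 625 · 25 · 1296 · 36 ≡ 262 (mod 1301).
So M = 262. Hiro computes K = M^55 mod 1301.
262^1 ≡ 262 (mod 1301)
262^2 = (262^1)^2 ≡ 262^2 = 68644 ≡ 992 (mod 1301)
262^4 = (262^2)^2 ≡ 992^2 = 984064 ≡ 508 (mod 1301)
262^8 = (262^4)^2 ≡ 508^2 = 258064 ≡ 466 (mod 1301)
262^16 = (262^8)^2 ≡ 466^2 = 217156 ≡ 1190 (mod 1301)
262^32 = (262^16)^2 ≡ 1190^2 = 1416100 ≡ 612 (mod 1301)
262^55 = 262^32 · 262^16 · 262^4 · 262^2 · 262^1 ≡ 612 · 1190 · 508 · 992 · 262 ≡ 78 (mod 1301).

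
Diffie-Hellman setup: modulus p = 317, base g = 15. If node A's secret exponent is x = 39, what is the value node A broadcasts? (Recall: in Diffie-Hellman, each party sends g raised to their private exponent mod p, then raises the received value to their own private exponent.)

103

Public value = 15^39 mod 317.
15^1 ≡ 15 (mod 317)
15^2 = (15^1)^2 ≡ 15^2 = 225 ≡ 225 (mod 317)
15^4 = (15^2)^2 ≡ 225^2 = 50625 ≡ 222 (mod 317)
15^8 = (15^4)^2 ≡ 222^2 = 49284 ≡ 149 (mod 317)
15^16 = (15^8)^2 ≡ 149^2 = 22201 ≡ 11 (mod 317)
15^32 = (15^16)^2 ≡ 11^2 = 121 ≡ 121 (mod 317)
15^39 = 15^32 · 15^4 · 15^2 · 15^1 ≡ 121 · 222 · 225 · 15 ≡ 103 (mod 317).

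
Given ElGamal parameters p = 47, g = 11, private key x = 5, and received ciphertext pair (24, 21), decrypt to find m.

Shared mask s = c₁^x mod p = 24^5 mod 47.
24^1 ≡ 24 (mod 47)
24^2 = (24^1)^2 ≡ 24^2 = 576 ≡ 12 (mod 47)
24^4 = (24^2)^2 ≡ 12^2 = 144 ≡ 3 (mod 47)
24^5 = 24^4 · 24^1 ≡ 3 · 24 ≡ 25 (mod 47).
So s = 25; s⁻¹ ≡ 32 (mod 47).
m = c₂ · s⁻¹ mod 47 = 21 · 32 mod 47 = 14.

14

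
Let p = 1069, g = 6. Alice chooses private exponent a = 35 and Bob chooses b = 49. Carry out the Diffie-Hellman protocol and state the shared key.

849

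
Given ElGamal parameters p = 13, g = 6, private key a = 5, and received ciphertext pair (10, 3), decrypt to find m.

Shared mask s = c₁^a mod p = 10^5 mod 13.
10^1 ≡ 10 (mod 13)
10^2 = (10^1)^2 ≡ 10^2 = 100 ≡ 9 (mod 13)
10^4 = (10^2)^2 ≡ 9^2 = 81 ≡ 3 (mod 13)
10^5 = 10^4 · 10^1 ≡ 3 · 10 ≡ 4 (mod 13).
So s = 4; s⁻¹ ≡ 10 (mod 13).
m = c₂ · s⁻¹ mod 13 = 3 · 10 mod 13 = 4.

4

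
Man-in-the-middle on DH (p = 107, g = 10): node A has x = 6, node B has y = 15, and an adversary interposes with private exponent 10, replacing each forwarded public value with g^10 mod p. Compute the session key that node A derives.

Node A receives an adversary's public value M = 10^10 mod 107 instead of the honest one.
10^1 ≡ 10 (mod 107)
10^2 = (10^1)^2 ≡ 10^2 = 100 ≡ 100 (mod 107)
10^4 = (10^2)^2 ≡ 100^2 = 10000 ≡ 49 (mod 107)
10^8 = (10^4)^2 ≡ 49^2 = 2401 ≡ 47 (mod 107)
10^10 = 10^8 · 10^2 ≡ 47 · 100 ≡ 99 (mod 107).
So M = 99. Node A computes K = M^6 mod 107.
99^1 ≡ 99 (mod 107)
99^2 = (99^1)^2 ≡ 99^2 = 9801 ≡ 64 (mod 107)
99^4 = (99^2)^2 ≡ 64^2 = 4096 ≡ 30 (mod 107)
99^6 = 99^4 · 99^2 ≡ 30 · 64 ≡ 101 (mod 107).

101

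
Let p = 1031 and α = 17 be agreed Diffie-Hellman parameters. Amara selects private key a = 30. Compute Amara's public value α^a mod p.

Public value = 17^30 mod 1031.
17^1 ≡ 17 (mod 1031)
17^2 = (17^1)^2 ≡ 17^2 = 289 ≡ 289 (mod 1031)
17^4 = (17^2)^2 ≡ 289^2 = 83521 ≡ 10 (mod 1031)
17^8 = (17^4)^2 ≡ 10^2 = 100 ≡ 100 (mod 1031)
17^16 = (17^8)^2 ≡ 100^2 = 10000 ≡ 721 (mod 1031)
17^30 = 17^16 · 17^8 · 17^4 · 17^2 ≡ 721 · 100 · 10 · 289 ≡ 807 (mod 1031).

807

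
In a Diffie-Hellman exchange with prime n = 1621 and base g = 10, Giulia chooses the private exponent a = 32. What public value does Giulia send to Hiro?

1323

Public value = 10^32 (mod 1621).
10^1 ≡ 10 (mod 1621)
10^2 = (10^1)^2 ≡ 10^2 = 100 ≡ 100 (mod 1621)
10^4 = (10^2)^2 ≡ 100^2 = 10000 ≡ 274 (mod 1621)
10^8 = (10^4)^2 ≡ 274^2 = 75076 ≡ 510 (mod 1621)
10^16 = (10^8)^2 ≡ 510^2 = 260100 ≡ 740 (mod 1621)
10^32 = (10^16)^2 ≡ 740^2 = 547600 ≡ 1323 (mod 1621)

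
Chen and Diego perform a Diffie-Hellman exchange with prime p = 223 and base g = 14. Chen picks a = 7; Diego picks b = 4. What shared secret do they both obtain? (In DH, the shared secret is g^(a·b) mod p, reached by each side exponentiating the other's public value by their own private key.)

Chen sends A = g^a mod p = 14^7 mod 223.
14^1 ≡ 14 (mod 223)
14^2 = (14^1)^2 ≡ 14^2 = 196 ≡ 196 (mod 223)
14^4 = (14^2)^2 ≡ 196^2 = 38416 ≡ 60 (mod 223)
14^7 = 14^4 · 14^2 · 14^1 ≡ 60 · 196 · 14 ≡ 66 (mod 223).
So A = 66. Diego then computes K = A^b mod p = 66^4 mod 223.
66^1 ≡ 66 (mod 223)
66^2 = (66^1)^2 ≡ 66^2 = 4356 ≡ 119 (mod 223)
66^4 = (66^2)^2 ≡ 119^2 = 14161 ≡ 112 (mod 223)

112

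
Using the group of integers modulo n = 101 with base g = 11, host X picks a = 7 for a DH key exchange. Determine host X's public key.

29

Public value = 11^7 (mod 101).
11^1 ≡ 11 (mod 101)
11^2 = (11^1)^2 ≡ 11^2 = 121 ≡ 20 (mod 101)
11^4 = (11^2)^2 ≡ 20^2 = 400 ≡ 97 (mod 101)
11^7 = 11^4 · 11^2 · 11^1 ≡ 97 · 20 · 11 ≡ 29 (mod 101).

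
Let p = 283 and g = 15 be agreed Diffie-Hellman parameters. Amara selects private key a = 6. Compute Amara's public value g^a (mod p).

Public value = 15^6 (mod 283).
15^1 ≡ 15 (mod 283)
15^2 = (15^1)^2 ≡ 15^2 = 225 ≡ 225 (mod 283)
15^4 = (15^2)^2 ≡ 225^2 = 50625 ≡ 251 (mod 283)
15^6 = 15^4 · 15^2 ≡ 251 · 225 ≡ 158 (mod 283).

158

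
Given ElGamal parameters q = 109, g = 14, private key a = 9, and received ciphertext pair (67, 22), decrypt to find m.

Shared mask s = c₁^a mod q = 67^9 mod 109.
67^1 ≡ 67 (mod 109)
67^2 = (67^1)^2 ≡ 67^2 = 4489 ≡ 20 (mod 109)
67^4 = (67^2)^2 ≡ 20^2 = 400 ≡ 73 (mod 109)
67^8 = (67^4)^2 ≡ 73^2 = 5329 ≡ 97 (mod 109)
67^9 = 67^8 · 67^1 ≡ 97 · 67 ≡ 68 (mod 109).
So s = 68; s⁻¹ ≡ 101 (mod 109).
m = c₂ · s⁻¹ mod 109 = 22 · 101 mod 109 = 42.

42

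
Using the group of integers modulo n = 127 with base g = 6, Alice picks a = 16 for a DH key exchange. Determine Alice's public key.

30

Public value = 6^16 mod 127.
6^1 ≡ 6 (mod 127)
6^2 = (6^1)^2 ≡ 6^2 = 36 ≡ 36 (mod 127)
6^4 = (6^2)^2 ≡ 36^2 = 1296 ≡ 26 (mod 127)
6^8 = (6^4)^2 ≡ 26^2 = 676 ≡ 41 (mod 127)
6^16 = (6^8)^2 ≡ 41^2 = 1681 ≡ 30 (mod 127)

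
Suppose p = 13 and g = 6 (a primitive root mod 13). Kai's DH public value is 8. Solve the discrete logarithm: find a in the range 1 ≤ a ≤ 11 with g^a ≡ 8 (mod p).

3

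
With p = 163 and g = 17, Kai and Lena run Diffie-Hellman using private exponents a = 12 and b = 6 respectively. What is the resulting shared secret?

Kai sends A = g^a mod p = 17^12 mod 163.
17^1 ≡ 17 (mod 163)
17^2 = (17^1)^2 ≡ 17^2 = 289 ≡ 126 (mod 163)
17^4 = (17^2)^2 ≡ 126^2 = 15876 ≡ 65 (mod 163)
17^8 = (17^4)^2 ≡ 65^2 = 4225 ≡ 150 (mod 163)
17^12 = 17^8 · 17^4 ≡ 150 · 65 ≡ 133 (mod 163).
So A = 133. Lena then computes K = A^b mod p = 133^6 mod 163.
133^1 ≡ 133 (mod 163)
133^2 = (133^1)^2 ≡ 133^2 = 17689 ≡ 85 (mod 163)
133^4 = (133^2)^2 ≡ 85^2 = 7225 ≡ 53 (mod 163)
133^6 = 133^4 · 133^2 ≡ 53 · 85 ≡ 104 (mod 163).

104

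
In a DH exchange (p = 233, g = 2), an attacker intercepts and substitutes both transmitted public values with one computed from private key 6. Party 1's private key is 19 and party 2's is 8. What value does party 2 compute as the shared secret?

38

Party 2 receives an attacker's public value M = 2^6 mod 233 instead of the honest one.
2^1 ≡ 2 (mod 233)
2^2 = (2^1)^2 ≡ 2^2 = 4 ≡ 4 (mod 233)
2^4 = (2^2)^2 ≡ 4^2 = 16 ≡ 16 (mod 233)
2^6 = 2^4 · 2^2 ≡ 16 · 4 ≡ 64 (mod 233).
So M = 64. Party 2 computes K = M^8 mod 233.
64^1 ≡ 64 (mod 233)
64^2 = (64^1)^2 ≡ 64^2 = 4096 ≡ 135 (mod 233)
64^4 = (64^2)^2 ≡ 135^2 = 18225 ≡ 51 (mod 233)
64^8 = (64^4)^2 ≡ 51^2 = 2601 ≡ 38 (mod 233)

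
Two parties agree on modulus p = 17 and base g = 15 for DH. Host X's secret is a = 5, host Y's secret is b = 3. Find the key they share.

Host Y sends B = g^b mod p = 15^3 mod 17.
15^1 ≡ 15 (mod 17)
15^2 = (15^1)^2 ≡ 15^2 = 225 ≡ 4 (mod 17)
15^3 = 15^2 · 15^1 ≡ 4 · 15 ≡ 9 (mod 17).
So B = 9. Host X then computes K = B^a mod p = 9^5 mod 17.
9^1 ≡ 9 (mod 17)
9^2 = (9^1)^2 ≡ 9^2 = 81 ≡ 13 (mod 17)
9^4 = (9^2)^2 ≡ 13^2 = 169 ≡ 16 (mod 17)
9^5 = 9^4 · 9^1 ≡ 16 · 9 ≡ 8 (mod 17).

8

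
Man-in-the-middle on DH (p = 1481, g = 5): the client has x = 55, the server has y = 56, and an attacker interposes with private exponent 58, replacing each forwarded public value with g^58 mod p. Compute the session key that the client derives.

362

The client receives an attacker's public value M = 5^58 mod 1481 instead of the honest one.
5^1 ≡ 5 (mod 1481)
5^2 = (5^1)^2 ≡ 5^2 = 25 ≡ 25 (mod 1481)
5^4 = (5^2)^2 ≡ 25^2 = 625 ≡ 625 (mod 1481)
5^8 = (5^4)^2 ≡ 625^2 = 390625 ≡ 1122 (mod 1481)
5^16 = (5^8)^2 ≡ 1122^2 = 1258884 ≡ 34 (mod 1481)
5^32 = (5^16)^2 ≡ 34^2 = 1156 ≡ 1156 (mod 1481)
5^58 = 5^32 · 5^16 · 5^8 · 5^2 ≡ 1156 · 34 · 1122 · 25 ≡ 66 (mod 1481).
So M = 66. The client computes K = M^55 mod 1481.
66^1 ≡ 66 (mod 1481)
66^2 = (66^1)^2 ≡ 66^2 = 4356 ≡ 1394 (mod 1481)
66^4 = (66^2)^2 ≡ 1394^2 = 1943236 ≡ 164 (mod 1481)
66^8 = (66^4)^2 ≡ 164^2 = 26896 ≡ 238 (mod 1481)
66^16 = (66^8)^2 ≡ 238^2 = 56644 ≡ 366 (mod 1481)
66^32 = (66^16)^2 ≡ 366^2 = 133956 ≡ 666 (mod 1481)
66^55 = 66^32 · 66^16 · 66^4 · 66^2 · 66^1 ≡ 666 · 366 · 164 · 1394 · 66 ≡ 362 (mod 1481).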